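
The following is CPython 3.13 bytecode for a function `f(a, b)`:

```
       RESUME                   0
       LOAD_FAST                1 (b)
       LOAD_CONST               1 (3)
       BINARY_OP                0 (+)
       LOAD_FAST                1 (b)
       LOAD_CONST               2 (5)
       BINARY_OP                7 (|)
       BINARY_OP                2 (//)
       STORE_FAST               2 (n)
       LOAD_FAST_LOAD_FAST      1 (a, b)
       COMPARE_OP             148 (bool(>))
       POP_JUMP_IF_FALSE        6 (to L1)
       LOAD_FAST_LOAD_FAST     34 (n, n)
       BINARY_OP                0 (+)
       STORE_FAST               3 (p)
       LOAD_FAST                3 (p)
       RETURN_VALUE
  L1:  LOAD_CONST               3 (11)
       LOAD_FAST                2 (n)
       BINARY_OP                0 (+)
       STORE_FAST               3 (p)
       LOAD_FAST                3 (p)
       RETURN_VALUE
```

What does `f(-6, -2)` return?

10

LOAD_FAST b → push -2. Stack: [-2]
LOAD_CONST → push 3. Stack: [-2, 3]
BINARY_OP + → -2 + 3 = 1. Stack: [1]
LOAD_FAST b → push -2. Stack: [1, -2]
LOAD_CONST → push 5. Stack: [1, -2, 5]
BINARY_OP | → -2 | 5 = -1. Stack: [1, -1]
BINARY_OP // → 1 // -1 = -1. Stack: [-1]
STORE_FAST n → n=-1. Stack: []
LOAD_FAST_LOAD_FAST a,b → push -6,-2. Stack: [-6, -2]
COMPARE_OP bool(>) → -6 vs -2 = False. Stack: [False]
POP_JUMP_IF_FALSE → pop False; jump. Stack: []
LOAD_CONST → push 11. Stack: [11]
LOAD_FAST n → push -1. Stack: [11, -1]
BINARY_OP + → 11 + -1 = 10. Stack: [10]
STORE_FAST p → p=10. Stack: []
LOAD_FAST p → push 10. Stack: [10]
RETURN_VALUE → return 10.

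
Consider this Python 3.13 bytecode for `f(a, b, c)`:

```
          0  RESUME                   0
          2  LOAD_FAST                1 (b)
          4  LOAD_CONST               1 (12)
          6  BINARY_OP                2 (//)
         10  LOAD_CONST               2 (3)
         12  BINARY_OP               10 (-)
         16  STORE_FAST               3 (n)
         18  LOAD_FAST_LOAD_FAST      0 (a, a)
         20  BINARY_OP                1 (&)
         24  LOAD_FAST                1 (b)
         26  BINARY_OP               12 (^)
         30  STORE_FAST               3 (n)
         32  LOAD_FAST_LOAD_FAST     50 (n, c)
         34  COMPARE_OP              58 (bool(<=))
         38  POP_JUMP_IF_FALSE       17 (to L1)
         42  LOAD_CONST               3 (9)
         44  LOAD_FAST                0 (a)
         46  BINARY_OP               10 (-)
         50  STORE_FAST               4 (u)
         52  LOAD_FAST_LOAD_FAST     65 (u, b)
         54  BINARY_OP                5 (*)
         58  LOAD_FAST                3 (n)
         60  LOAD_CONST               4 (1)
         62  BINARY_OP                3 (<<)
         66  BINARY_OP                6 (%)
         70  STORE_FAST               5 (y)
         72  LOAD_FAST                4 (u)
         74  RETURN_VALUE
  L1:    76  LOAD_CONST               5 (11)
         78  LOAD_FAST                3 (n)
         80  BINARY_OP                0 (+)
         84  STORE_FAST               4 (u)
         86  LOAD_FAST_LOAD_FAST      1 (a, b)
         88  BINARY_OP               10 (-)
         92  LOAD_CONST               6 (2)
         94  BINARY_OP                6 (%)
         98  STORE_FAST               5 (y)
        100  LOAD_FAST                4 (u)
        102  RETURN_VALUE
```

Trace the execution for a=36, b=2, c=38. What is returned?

-27

LOAD_FAST b → push 2. Stack: [2]
LOAD_CONST → push 12. Stack: [2, 12]
BINARY_OP // → 2 // 12 = 0. Stack: [0]
LOAD_CONST → push 3. Stack: [0, 3]
BINARY_OP - → 0 - 3 = -3. Stack: [-3]
STORE_FAST n → n=-3. Stack: []
LOAD_FAST_LOAD_FAST a,a → push 36,36. Stack: [36, 36]
BINARY_OP & → 36 & 36 = 36. Stack: [36]
LOAD_FAST b → push 2. Stack: [36, 2]
BINARY_OP ^ → 36 ^ 2 = 38. Stack: [38]
STORE_FAST n → n=38. Stack: []
LOAD_FAST_LOAD_FAST n,c → push 38,38. Stack: [38, 38]
COMPARE_OP bool(<=) → 38 vs 38 = True. Stack: [True]
POP_JUMP_IF_FALSE → pop True; no jump. Stack: []
LOAD_CONST → push 9. Stack: [9]
LOAD_FAST a → push 36. Stack: [9, 36]
BINARY_OP - → 9 - 36 = -27. Stack: [-27]
STORE_FAST u → u=-27. Stack: []
LOAD_FAST_LOAD_FAST u,b → push -27,2. Stack: [-27, 2]
BINARY_OP * → -27 * 2 = -54. Stack: [-54]
LOAD_FAST n → push 38. Stack: [-54, 38]
LOAD_CONST → push 1. Stack: [-54, 38, 1]
BINARY_OP << → 38 << 1 = 76. Stack: [-54, 76]
BINARY_OP % → -54 % 76 = 22. Stack: [22]
STORE_FAST y → y=22. Stack: []
LOAD_FAST u → push -27. Stack: [-27]
RETURN_VALUE → return -27.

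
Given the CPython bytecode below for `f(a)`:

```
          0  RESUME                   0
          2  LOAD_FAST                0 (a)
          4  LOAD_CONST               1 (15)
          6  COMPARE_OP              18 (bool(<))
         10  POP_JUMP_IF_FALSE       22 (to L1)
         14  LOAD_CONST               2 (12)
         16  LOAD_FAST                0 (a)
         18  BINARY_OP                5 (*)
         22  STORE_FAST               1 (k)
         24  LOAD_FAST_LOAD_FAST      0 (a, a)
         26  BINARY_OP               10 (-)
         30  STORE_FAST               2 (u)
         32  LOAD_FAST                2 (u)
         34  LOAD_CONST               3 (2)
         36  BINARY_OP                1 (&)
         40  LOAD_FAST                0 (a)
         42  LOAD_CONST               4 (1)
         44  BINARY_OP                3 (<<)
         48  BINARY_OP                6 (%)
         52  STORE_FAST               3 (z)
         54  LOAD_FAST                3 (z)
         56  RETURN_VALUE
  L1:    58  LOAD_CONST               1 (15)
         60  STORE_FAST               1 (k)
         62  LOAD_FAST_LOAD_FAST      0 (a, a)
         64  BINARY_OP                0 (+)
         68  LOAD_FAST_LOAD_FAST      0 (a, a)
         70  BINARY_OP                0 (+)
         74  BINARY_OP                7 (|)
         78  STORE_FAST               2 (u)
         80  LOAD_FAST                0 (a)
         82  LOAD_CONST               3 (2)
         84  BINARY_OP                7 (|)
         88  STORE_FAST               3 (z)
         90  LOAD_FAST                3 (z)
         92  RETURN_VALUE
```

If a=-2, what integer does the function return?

0

LOAD_FAST a → push -2. Stack: [-2]
LOAD_CONST → push 15. Stack: [-2, 15]
COMPARE_OP bool(<) → -2 vs 15 = True. Stack: [True]
POP_JUMP_IF_FALSE → pop True; no jump. Stack: []
LOAD_CONST → push 12. Stack: [12]
LOAD_FAST a → push -2. Stack: [12, -2]
BINARY_OP * → 12 * -2 = -24. Stack: [-24]
STORE_FAST k → k=-24. Stack: []
LOAD_FAST_LOAD_FAST a,a → push -2,-2. Stack: [-2, -2]
BINARY_OP - → -2 - -2 = 0. Stack: [0]
STORE_FAST u → u=0. Stack: []
LOAD_FAST u → push 0. Stack: [0]
LOAD_CONST → push 2. Stack: [0, 2]
BINARY_OP & → 0 & 2 = 0. Stack: [0]
LOAD_FAST a → push -2. Stack: [0, -2]
LOAD_CONST → push 1. Stack: [0, -2, 1]
BINARY_OP << → -2 << 1 = -4. Stack: [0, -4]
BINARY_OP % → 0 % -4 = 0. Stack: [0]
STORE_FAST z → z=0. Stack: []
LOAD_FAST z → push 0. Stack: [0]
RETURN_VALUE → return 0.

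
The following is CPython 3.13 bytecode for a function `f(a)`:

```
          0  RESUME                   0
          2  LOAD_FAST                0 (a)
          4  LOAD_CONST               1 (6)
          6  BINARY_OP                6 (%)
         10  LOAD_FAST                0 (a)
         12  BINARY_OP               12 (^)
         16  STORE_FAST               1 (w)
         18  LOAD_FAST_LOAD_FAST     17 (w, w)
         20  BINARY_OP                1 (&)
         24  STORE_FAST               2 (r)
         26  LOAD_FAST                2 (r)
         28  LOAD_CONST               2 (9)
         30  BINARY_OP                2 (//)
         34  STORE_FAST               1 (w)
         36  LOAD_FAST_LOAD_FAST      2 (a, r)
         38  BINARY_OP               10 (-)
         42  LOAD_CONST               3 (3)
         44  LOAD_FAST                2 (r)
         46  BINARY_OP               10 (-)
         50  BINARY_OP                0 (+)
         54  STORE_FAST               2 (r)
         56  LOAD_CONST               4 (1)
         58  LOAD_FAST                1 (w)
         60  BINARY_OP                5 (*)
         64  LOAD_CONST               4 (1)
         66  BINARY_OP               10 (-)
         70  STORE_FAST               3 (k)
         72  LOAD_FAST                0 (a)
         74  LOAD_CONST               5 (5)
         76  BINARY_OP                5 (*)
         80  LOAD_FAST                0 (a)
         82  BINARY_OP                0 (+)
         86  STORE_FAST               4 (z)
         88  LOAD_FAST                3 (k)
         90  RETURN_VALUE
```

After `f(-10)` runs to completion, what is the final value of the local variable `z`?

LOAD_FAST a → push -10. Stack: [-10]
LOAD_CONST → push 6. Stack: [-10, 6]
BINARY_OP % → -10 % 6 = 2. Stack: [2]
LOAD_FAST a → push -10. Stack: [2, -10]
BINARY_OP ^ → 2 ^ -10 = -12. Stack: [-12]
STORE_FAST w → w=-12. Stack: []
LOAD_FAST_LOAD_FAST w,w → push -12,-12. Stack: [-12, -12]
BINARY_OP & → -12 & -12 = -12. Stack: [-12]
STORE_FAST r → r=-12. Stack: []
LOAD_FAST r → push -12. Stack: [-12]
LOAD_CONST → push 9. Stack: [-12, 9]
BINARY_OP // → -12 // 9 = -2. Stack: [-2]
STORE_FAST w → w=-2. Stack: []
LOAD_FAST_LOAD_FAST a,r → push -10,-12. Stack: [-10, -12]
BINARY_OP - → -10 - -12 = 2. Stack: [2]
LOAD_CONST → push 3. Stack: [2, 3]
LOAD_FAST r → push -12. Stack: [2, 3, -12]
BINARY_OP - → 3 - -12 = 15. Stack: [2, 15]
BINARY_OP + → 2 + 15 = 17. Stack: [17]
STORE_FAST r → r=17. Stack: []
LOAD_CONST → push 1. Stack: [1]
LOAD_FAST w → push -2. Stack: [1, -2]
BINARY_OP * → 1 * -2 = -2. Stack: [-2]
LOAD_CONST → push 1. Stack: [-2, 1]
BINARY_OP - → -2 - 1 = -3. Stack: [-3]
STORE_FAST k → k=-3. Stack: []
LOAD_FAST a → push -10. Stack: [-10]
LOAD_CONST → push 5. Stack: [-10, 5]
BINARY_OP * → -10 * 5 = -50. Stack: [-50]
LOAD_FAST a → push -10. Stack: [-50, -10]
BINARY_OP + → -50 + -10 = -60. Stack: [-60]
STORE_FAST z → z=-60. Stack: []
LOAD_FAST k → push -3. Stack: [-3]
RETURN_VALUE → return -3.

-60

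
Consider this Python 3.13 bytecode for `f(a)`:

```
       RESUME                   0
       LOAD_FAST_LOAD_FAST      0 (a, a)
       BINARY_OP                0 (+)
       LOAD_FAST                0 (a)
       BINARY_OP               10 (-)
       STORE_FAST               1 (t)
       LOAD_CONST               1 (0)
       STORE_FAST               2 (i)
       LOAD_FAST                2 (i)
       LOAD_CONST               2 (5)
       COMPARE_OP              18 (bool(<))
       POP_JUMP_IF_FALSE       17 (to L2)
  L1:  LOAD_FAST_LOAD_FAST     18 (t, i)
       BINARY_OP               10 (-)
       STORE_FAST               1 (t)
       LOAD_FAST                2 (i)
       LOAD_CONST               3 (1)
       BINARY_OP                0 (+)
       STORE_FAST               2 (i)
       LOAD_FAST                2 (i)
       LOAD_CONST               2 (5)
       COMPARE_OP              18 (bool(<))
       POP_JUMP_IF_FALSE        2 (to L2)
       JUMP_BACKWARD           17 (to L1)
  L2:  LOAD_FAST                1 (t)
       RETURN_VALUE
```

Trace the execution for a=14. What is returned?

4

LOAD_FAST_LOAD_FAST a,a → push 14,14
BINARY_OP + → 14 + 14 = 28
LOAD_FAST a → push 14
BINARY_OP - → 28 - 14 = 14
STORE_FAST t → t=14
LOAD_CONST → push 0
STORE_FAST i → i=0
LOAD_FAST i → push 0
LOAD_CONST → push 5
COMPARE_OP bool(<) → 0 vs 5 = True
POP_JUMP_IF_FALSE → pop True; no jump
LOAD_FAST_LOAD_FAST t,i → push 14,0
BINARY_OP - → 14 - 0 = 14
STORE_FAST t → t=14
LOAD_FAST i → push 0
LOAD_CONST → push 1
BINARY_OP + → 0 + 1 = 1
STORE_FAST i → i=1
LOAD_FAST i → push 1
LOAD_CONST → push 5
COMPARE_OP bool(<) → 1 vs 5 = True
POP_JUMP_IF_FALSE → pop True; no jump
LOAD_FAST_LOAD_FAST t,i → push 14,1
BINARY_OP - → 14 - 1 = 13
STORE_FAST t → t=13
LOAD_FAST i → push 1
LOAD_CONST → push 1
BINARY_OP + → 1 + 1 = 2
STORE_FAST i → i=2
LOAD_FAST i → push 2
LOAD_CONST → push 5
COMPARE_OP bool(<) → 2 vs 5 = True
POP_JUMP_IF_FALSE → pop True; no jump
LOAD_FAST_LOAD_FAST t,i → push 13,2
BINARY_OP - → 13 - 2 = 11
STORE_FAST t → t=11
LOAD_FAST i → push 2
LOAD_CONST → push 1
BINARY_OP + → 2 + 1 = 3
STORE_FAST i → i=3
LOAD_FAST i → push 3
LOAD_CONST → push 5
COMPARE_OP bool(<) → 3 vs 5 = True
POP_JUMP_IF_FALSE → pop True; no jump
LOAD_FAST_LOAD_FAST t,i → push 11,3
BINARY_OP - → 11 - 3 = 8
STORE_FAST t → t=8
LOAD_FAST i → push 3
LOAD_CONST → push 1
BINARY_OP + → 3 + 1 = 4
STORE_FAST i → i=4
LOAD_FAST i → push 4
LOAD_CONST → push 5
COMPARE_OP bool(<) → 4 vs 5 = True
POP_JUMP_IF_FALSE → pop True; no jump
LOAD_FAST_LOAD_FAST t,i → push 8,4
BINARY_OP - → 8 - 4 = 4
STORE_FAST t → t=4
LOAD_FAST i → push 4
LOAD_CONST → push 1
BINARY_OP + → 4 + 1 = 5
STORE_FAST i → i=5
LOAD_FAST i → push 5
LOAD_CONST → push 5
COMPARE_OP bool(<) → 5 vs 5 = False
POP_JUMP_IF_FALSE → pop False; jump
LOAD_FAST t → push 4
RETURN_VALUE → return 4.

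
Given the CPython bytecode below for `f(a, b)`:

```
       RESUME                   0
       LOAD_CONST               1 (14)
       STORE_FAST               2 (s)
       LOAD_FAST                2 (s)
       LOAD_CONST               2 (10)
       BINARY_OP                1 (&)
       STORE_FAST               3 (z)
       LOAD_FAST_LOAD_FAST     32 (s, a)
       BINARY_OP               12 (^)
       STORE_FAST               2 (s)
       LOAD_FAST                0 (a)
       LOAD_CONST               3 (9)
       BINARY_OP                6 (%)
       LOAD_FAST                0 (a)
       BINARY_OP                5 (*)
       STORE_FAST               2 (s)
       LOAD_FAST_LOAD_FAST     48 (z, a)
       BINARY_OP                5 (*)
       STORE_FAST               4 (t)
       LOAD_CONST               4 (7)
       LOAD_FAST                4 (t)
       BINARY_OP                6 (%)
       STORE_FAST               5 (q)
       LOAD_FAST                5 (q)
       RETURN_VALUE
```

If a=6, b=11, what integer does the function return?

7

LOAD_CONST → push 14. Stack: [14]
STORE_FAST s → s=14. Stack: []
LOAD_FAST s → push 14. Stack: [14]
LOAD_CONST → push 10. Stack: [14, 10]
BINARY_OP & → 14 & 10 = 10. Stack: [10]
STORE_FAST z → z=10. Stack: []
LOAD_FAST_LOAD_FAST s,a → push 14,6. Stack: [14, 6]
BINARY_OP ^ → 14 ^ 6 = 8. Stack: [8]
STORE_FAST s → s=8. Stack: []
LOAD_FAST a → push 6. Stack: [6]
LOAD_CONST → push 9. Stack: [6, 9]
BINARY_OP % → 6 % 9 = 6. Stack: [6]
LOAD_FAST a → push 6. Stack: [6, 6]
BINARY_OP * → 6 * 6 = 36. Stack: [36]
STORE_FAST s → s=36. Stack: []
LOAD_FAST_LOAD_FAST z,a → push 10,6. Stack: [10, 6]
BINARY_OP * → 10 * 6 = 60. Stack: [60]
STORE_FAST t → t=60. Stack: []
LOAD_CONST → push 7. Stack: [7]
LOAD_FAST t → push 60. Stack: [7, 60]
BINARY_OP % → 7 % 60 = 7. Stack: [7]
STORE_FAST q → q=7. Stack: []
LOAD_FAST q → push 7. Stack: [7]
RETURN_VALUE → return 7.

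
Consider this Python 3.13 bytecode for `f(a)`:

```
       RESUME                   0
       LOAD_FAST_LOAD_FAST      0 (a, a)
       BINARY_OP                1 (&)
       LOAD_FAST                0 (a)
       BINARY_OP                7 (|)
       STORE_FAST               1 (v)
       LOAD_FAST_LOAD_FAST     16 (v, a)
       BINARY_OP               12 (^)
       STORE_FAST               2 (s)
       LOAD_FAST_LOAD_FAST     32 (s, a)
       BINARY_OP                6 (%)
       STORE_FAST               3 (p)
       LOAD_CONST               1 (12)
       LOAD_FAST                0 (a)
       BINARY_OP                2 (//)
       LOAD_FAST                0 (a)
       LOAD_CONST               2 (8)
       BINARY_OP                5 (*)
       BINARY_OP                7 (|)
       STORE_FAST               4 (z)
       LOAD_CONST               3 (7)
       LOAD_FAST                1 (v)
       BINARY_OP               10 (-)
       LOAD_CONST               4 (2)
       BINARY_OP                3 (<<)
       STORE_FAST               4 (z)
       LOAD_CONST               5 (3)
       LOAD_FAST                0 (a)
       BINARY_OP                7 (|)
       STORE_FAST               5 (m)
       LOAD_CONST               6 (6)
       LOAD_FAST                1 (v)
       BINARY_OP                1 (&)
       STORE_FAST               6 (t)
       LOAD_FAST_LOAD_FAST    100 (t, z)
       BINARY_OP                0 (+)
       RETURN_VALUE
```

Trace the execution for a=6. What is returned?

10

LOAD_FAST_LOAD_FAST a,a → push 6,6. Stack: [6, 6]
BINARY_OP & → 6 & 6 = 6. Stack: [6]
LOAD_FAST a → push 6. Stack: [6, 6]
BINARY_OP | → 6 | 6 = 6. Stack: [6]
STORE_FAST v → v=6. Stack: []
LOAD_FAST_LOAD_FAST v,a → push 6,6. Stack: [6, 6]
BINARY_OP ^ → 6 ^ 6 = 0. Stack: [0]
STORE_FAST s → s=0. Stack: []
LOAD_FAST_LOAD_FAST s,a → push 0,6. Stack: [0, 6]
BINARY_OP % → 0 % 6 = 0. Stack: [0]
STORE_FAST p → p=0. Stack: []
LOAD_CONST → push 12. Stack: [12]
LOAD_FAST a → push 6. Stack: [12, 6]
BINARY_OP // → 12 // 6 = 2. Stack: [2]
LOAD_FAST a → push 6. Stack: [2, 6]
LOAD_CONST → push 8. Stack: [2, 6, 8]
BINARY_OP * → 6 * 8 = 48. Stack: [2, 48]
BINARY_OP | → 2 | 48 = 50. Stack: [50]
STORE_FAST z → z=50. Stack: []
LOAD_CONST → push 7. Stack: [7]
LOAD_FAST v → push 6. Stack: [7, 6]
BINARY_OP - → 7 - 6 = 1. Stack: [1]
LOAD_CONST → push 2. Stack: [1, 2]
BINARY_OP << → 1 << 2 = 4. Stack: [4]
STORE_FAST z → z=4. Stack: []
LOAD_CONST → push 3. Stack: [3]
LOAD_FAST a → push 6. Stack: [3, 6]
BINARY_OP | → 3 | 6 = 7. Stack: [7]
STORE_FAST m → m=7. Stack: []
LOAD_CONST → push 6. Stack: [6]
LOAD_FAST v → push 6. Stack: [6, 6]
BINARY_OP & → 6 & 6 = 6. Stack: [6]
STORE_FAST t → t=6. Stack: []
LOAD_FAST_LOAD_FAST t,z → push 6,4. Stack: [6, 4]
BINARY_OP + → 6 + 4 = 10. Stack: [10]
RETURN_VALUE → return 10.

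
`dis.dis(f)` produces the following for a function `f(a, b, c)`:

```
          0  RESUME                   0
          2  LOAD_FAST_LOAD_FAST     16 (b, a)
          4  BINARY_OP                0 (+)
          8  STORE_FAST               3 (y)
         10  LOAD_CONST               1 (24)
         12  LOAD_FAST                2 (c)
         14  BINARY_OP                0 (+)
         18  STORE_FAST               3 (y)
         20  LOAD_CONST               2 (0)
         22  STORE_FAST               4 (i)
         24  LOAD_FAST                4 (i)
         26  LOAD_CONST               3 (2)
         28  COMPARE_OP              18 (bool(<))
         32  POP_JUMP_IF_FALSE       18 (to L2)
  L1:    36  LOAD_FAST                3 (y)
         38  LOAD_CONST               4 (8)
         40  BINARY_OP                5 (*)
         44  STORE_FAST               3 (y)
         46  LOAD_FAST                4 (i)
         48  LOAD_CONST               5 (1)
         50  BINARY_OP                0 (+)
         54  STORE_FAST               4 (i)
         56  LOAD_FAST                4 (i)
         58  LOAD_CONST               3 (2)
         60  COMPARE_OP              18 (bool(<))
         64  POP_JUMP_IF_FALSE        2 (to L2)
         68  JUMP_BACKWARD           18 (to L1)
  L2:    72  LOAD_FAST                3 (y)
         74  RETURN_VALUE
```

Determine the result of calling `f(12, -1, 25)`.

3136

LOAD_FAST_LOAD_FAST b,a → push -1,12. Stack: [-1, 12]
BINARY_OP + → -1 + 12 = 11. Stack: [11]
STORE_FAST y → y=11. Stack: []
LOAD_CONST → push 24. Stack: [24]
LOAD_FAST c → push 25. Stack: [24, 25]
BINARY_OP + → 24 + 25 = 49. Stack: [49]
STORE_FAST y → y=49. Stack: []
LOAD_CONST → push 0. Stack: [0]
STORE_FAST i → i=0. Stack: []
LOAD_FAST i → push 0. Stack: [0]
LOAD_CONST → push 2. Stack: [0, 2]
COMPARE_OP bool(<) → 0 vs 2 = True. Stack: [True]
POP_JUMP_IF_FALSE → pop True; no jump. Stack: []
LOAD_FAST y → push 49. Stack: [49]
LOAD_CONST → push 8. Stack: [49, 8]
BINARY_OP * → 49 * 8 = 392. Stack: [392]
STORE_FAST y → y=392. Stack: []
LOAD_FAST i → push 0. Stack: [0]
LOAD_CONST → push 1. Stack: [0, 1]
BINARY_OP + → 0 + 1 = 1. Stack: [1]
STORE_FAST i → i=1. Stack: []
LOAD_FAST i → push 1. Stack: [1]
LOAD_CONST → push 2. Stack: [1, 2]
COMPARE_OP bool(<) → 1 vs 2 = True. Stack: [True]
POP_JUMP_IF_FALSE → pop True; no jump. Stack: []
LOAD_FAST y → push 392. Stack: [392]
LOAD_CONST → push 8. Stack: [392, 8]
BINARY_OP * → 392 * 8 = 3136. Stack: [3136]
STORE_FAST y → y=3136. Stack: []
LOAD_FAST i → push 1. Stack: [1]
LOAD_CONST → push 1. Stack: [1, 1]
BINARY_OP + → 1 + 1 = 2. Stack: [2]
STORE_FAST i → i=2. Stack: []
LOAD_FAST i → push 2. Stack: [2]
LOAD_CONST → push 2. Stack: [2, 2]
COMPARE_OP bool(<) → 2 vs 2 = False. Stack: [False]
POP_JUMP_IF_FALSE → pop False; jump. Stack: []
LOAD_FAST y → push 3136. Stack: [3136]
RETURN_VALUE → return 3136.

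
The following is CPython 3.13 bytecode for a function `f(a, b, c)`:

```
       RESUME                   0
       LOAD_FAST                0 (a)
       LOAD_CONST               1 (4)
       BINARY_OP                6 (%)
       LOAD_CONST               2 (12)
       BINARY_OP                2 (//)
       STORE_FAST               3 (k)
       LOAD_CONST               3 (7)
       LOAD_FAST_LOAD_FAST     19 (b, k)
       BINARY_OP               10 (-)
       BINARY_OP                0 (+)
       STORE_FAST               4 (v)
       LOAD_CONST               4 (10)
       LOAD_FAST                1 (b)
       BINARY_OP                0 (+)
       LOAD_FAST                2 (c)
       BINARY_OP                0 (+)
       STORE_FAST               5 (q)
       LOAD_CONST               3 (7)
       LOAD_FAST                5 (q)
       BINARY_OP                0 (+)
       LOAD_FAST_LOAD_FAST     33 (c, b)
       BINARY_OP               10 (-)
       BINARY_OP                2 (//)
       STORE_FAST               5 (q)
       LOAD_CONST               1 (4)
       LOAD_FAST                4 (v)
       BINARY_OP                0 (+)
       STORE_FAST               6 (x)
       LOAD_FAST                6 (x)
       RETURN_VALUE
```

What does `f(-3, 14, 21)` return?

LOAD_FAST a → push -3. Stack: [-3]
LOAD_CONST → push 4. Stack: [-3, 4]
BINARY_OP % → -3 % 4 = 1. Stack: [1]
LOAD_CONST → push 12. Stack: [1, 12]
BINARY_OP // → 1 // 12 = 0. Stack: [0]
STORE_FAST k → k=0. Stack: []
LOAD_CONST → push 7. Stack: [7]
LOAD_FAST_LOAD_FAST b,k → push 14,0. Stack: [7, 14, 0]
BINARY_OP - → 14 - 0 = 14. Stack: [7, 14]
BINARY_OP + → 7 + 14 = 21. Stack: [21]
STORE_FAST v → v=21. Stack: []
LOAD_CONST → push 10. Stack: [10]
LOAD_FAST b → push 14. Stack: [10, 14]
BINARY_OP + → 10 + 14 = 24. Stack: [24]
LOAD_FAST c → push 21. Stack: [24, 21]
BINARY_OP + → 24 + 21 = 45. Stack: [45]
STORE_FAST q → q=45. Stack: []
LOAD_CONST → push 7. Stack: [7]
LOAD_FAST q → push 45. Stack: [7, 45]
BINARY_OP + → 7 + 45 = 52. Stack: [52]
LOAD_FAST_LOAD_FAST c,b → push 21,14. Stack: [52, 21, 14]
BINARY_OP - → 21 - 14 = 7. Stack: [52, 7]
BINARY_OP // → 52 // 7 = 7. Stack: [7]
STORE_FAST q → q=7. Stack: []
LOAD_CONST → push 4. Stack: [4]
LOAD_FAST v → push 21. Stack: [4, 21]
BINARY_OP + → 4 + 21 = 25. Stack: [25]
STORE_FAST x → x=25. Stack: []
LOAD_FAST x → push 25. Stack: [25]
RETURN_VALUE → return 25.

25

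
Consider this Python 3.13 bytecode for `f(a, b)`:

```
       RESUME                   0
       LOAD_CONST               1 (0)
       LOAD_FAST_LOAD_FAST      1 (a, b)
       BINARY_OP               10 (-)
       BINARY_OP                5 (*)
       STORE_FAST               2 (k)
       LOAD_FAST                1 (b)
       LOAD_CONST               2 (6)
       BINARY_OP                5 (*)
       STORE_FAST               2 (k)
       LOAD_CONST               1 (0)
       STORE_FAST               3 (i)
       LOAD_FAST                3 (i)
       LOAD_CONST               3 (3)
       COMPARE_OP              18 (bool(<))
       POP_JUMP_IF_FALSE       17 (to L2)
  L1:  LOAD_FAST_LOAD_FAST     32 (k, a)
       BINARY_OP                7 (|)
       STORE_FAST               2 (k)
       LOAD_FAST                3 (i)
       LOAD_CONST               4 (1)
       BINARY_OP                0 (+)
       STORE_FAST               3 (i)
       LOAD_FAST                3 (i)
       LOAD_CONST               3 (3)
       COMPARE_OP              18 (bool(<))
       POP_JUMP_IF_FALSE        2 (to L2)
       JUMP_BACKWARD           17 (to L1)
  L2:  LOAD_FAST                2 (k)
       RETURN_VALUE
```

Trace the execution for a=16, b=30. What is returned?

180

LOAD_CONST → push 0. Stack: [0]
LOAD_FAST_LOAD_FAST a,b → push 16,30. Stack: [0, 16, 30]
BINARY_OP - → 16 - 30 = -14. Stack: [0, -14]
BINARY_OP * → 0 * -14 = 0. Stack: [0]
STORE_FAST k → k=0. Stack: []
LOAD_FAST b → push 30. Stack: [30]
LOAD_CONST → push 6. Stack: [30, 6]
BINARY_OP * → 30 * 6 = 180. Stack: [180]
STORE_FAST k → k=180. Stack: []
LOAD_CONST → push 0. Stack: [0]
STORE_FAST i → i=0. Stack: []
LOAD_FAST i → push 0. Stack: [0]
LOAD_CONST → push 3. Stack: [0, 3]
COMPARE_OP bool(<) → 0 vs 3 = True. Stack: [True]
POP_JUMP_IF_FALSE → pop True; no jump. Stack: []
LOAD_FAST_LOAD_FAST k,a → push 180,16. Stack: [180, 16]
BINARY_OP | → 180 | 16 = 180. Stack: [180]
STORE_FAST k → k=180. Stack: []
LOAD_FAST i → push 0. Stack: [0]
LOAD_CONST → push 1. Stack: [0, 1]
BINARY_OP + → 0 + 1 = 1. Stack: [1]
STORE_FAST i → i=1. Stack: []
LOAD_FAST i → push 1. Stack: [1]
LOAD_CONST → push 3. Stack: [1, 3]
COMPARE_OP bool(<) → 1 vs 3 = True. Stack: [True]
POP_JUMP_IF_FALSE → pop True; no jump. Stack: []
LOAD_FAST_LOAD_FAST k,a → push 180,16. Stack: [180, 16]
BINARY_OP | → 180 | 16 = 180. Stack: [180]
STORE_FAST k → k=180. Stack: []
LOAD_FAST i → push 1. Stack: [1]
LOAD_CONST → push 1. Stack: [1, 1]
BINARY_OP + → 1 + 1 = 2. Stack: [2]
STORE_FAST i → i=2. Stack: []
LOAD_FAST i → push 2. Stack: [2]
LOAD_CONST → push 3. Stack: [2, 3]
COMPARE_OP bool(<) → 2 vs 3 = True. Stack: [True]
POP_JUMP_IF_FALSE → pop True; no jump. Stack: []
LOAD_FAST_LOAD_FAST k,a → push 180,16. Stack: [180, 16]
BINARY_OP | → 180 | 16 = 180. Stack: [180]
STORE_FAST k → k=180. Stack: []
LOAD_FAST i → push 2. Stack: [2]
LOAD_CONST → push 1. Stack: [2, 1]
BINARY_OP + → 2 + 1 = 3. Stack: [3]
STORE_FAST i → i=3. Stack: []
LOAD_FAST i → push 3. Stack: [3]
LOAD_CONST → push 3. Stack: [3, 3]
COMPARE_OP bool(<) → 3 vs 3 = False. Stack: [False]
POP_JUMP_IF_FALSE → pop False; jump. Stack: []
LOAD_FAST k → push 180. Stack: [180]
RETURN_VALUE → return 180.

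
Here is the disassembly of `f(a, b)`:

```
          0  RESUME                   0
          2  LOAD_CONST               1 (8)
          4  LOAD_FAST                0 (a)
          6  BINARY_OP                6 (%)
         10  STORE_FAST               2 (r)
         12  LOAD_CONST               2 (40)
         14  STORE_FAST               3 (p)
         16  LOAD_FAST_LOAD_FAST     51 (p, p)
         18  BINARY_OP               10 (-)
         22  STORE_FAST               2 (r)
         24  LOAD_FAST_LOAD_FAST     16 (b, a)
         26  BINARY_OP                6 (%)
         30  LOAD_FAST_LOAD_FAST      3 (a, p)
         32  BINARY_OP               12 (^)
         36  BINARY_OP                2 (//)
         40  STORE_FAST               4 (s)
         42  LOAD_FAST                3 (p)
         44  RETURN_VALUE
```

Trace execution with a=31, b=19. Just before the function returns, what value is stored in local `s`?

LOAD_CONST → push 8. Stack: [8]
LOAD_FAST a → push 31. Stack: [8, 31]
BINARY_OP % → 8 % 31 = 8. Stack: [8]
STORE_FAST r → r=8. Stack: []
LOAD_CONST → push 40. Stack: [40]
STORE_FAST p → p=40. Stack: []
LOAD_FAST_LOAD_FAST p,p → push 40,40. Stack: [40, 40]
BINARY_OP - → 40 - 40 = 0. Stack: [0]
STORE_FAST r → r=0. Stack: []
LOAD_FAST_LOAD_FAST b,a → push 19,31. Stack: [19, 31]
BINARY_OP % → 19 % 31 = 19. Stack: [19]
LOAD_FAST_LOAD_FAST a,p → push 31,40. Stack: [19, 31, 40]
BINARY_OP ^ → 31 ^ 40 = 55. Stack: [19, 55]
BINARY_OP // → 19 // 55 = 0. Stack: [0]
STORE_FAST s → s=0. Stack: []
LOAD_FAST p → push 40. Stack: [40]
RETURN_VALUE → return 40.

0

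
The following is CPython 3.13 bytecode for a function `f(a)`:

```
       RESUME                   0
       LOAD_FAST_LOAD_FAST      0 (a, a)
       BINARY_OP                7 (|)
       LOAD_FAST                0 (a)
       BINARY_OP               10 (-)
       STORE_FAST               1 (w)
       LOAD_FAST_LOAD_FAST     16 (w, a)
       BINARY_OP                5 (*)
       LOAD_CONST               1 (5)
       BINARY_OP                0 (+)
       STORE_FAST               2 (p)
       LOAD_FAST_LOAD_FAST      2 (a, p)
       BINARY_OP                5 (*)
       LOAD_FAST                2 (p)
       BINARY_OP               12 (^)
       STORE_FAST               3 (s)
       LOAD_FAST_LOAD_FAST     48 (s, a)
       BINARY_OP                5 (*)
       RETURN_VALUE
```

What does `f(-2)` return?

26

LOAD_FAST_LOAD_FAST a,a → push -2,-2. Stack: [-2, -2]
BINARY_OP | → -2 | -2 = -2. Stack: [-2]
LOAD_FAST a → push -2. Stack: [-2, -2]
BINARY_OP - → -2 - -2 = 0. Stack: [0]
STORE_FAST w → w=0. Stack: []
LOAD_FAST_LOAD_FAST w,a → push 0,-2. Stack: [0, -2]
BINARY_OP * → 0 * -2 = 0. Stack: [0]
LOAD_CONST → push 5. Stack: [0, 5]
BINARY_OP + → 0 + 5 = 5. Stack: [5]
STORE_FAST p → p=5. Stack: []
LOAD_FAST_LOAD_FAST a,p → push -2,5. Stack: [-2, 5]
BINARY_OP * → -2 * 5 = -10. Stack: [-10]
LOAD_FAST p → push 5. Stack: [-10, 5]
BINARY_OP ^ → -10 ^ 5 = -13. Stack: [-13]
STORE_FAST s → s=-13. Stack: []
LOAD_FAST_LOAD_FAST s,a → push -13,-2. Stack: [-13, -2]
BINARY_OP * → -13 * -2 = 26. Stack: [26]
RETURN_VALUE → return 26.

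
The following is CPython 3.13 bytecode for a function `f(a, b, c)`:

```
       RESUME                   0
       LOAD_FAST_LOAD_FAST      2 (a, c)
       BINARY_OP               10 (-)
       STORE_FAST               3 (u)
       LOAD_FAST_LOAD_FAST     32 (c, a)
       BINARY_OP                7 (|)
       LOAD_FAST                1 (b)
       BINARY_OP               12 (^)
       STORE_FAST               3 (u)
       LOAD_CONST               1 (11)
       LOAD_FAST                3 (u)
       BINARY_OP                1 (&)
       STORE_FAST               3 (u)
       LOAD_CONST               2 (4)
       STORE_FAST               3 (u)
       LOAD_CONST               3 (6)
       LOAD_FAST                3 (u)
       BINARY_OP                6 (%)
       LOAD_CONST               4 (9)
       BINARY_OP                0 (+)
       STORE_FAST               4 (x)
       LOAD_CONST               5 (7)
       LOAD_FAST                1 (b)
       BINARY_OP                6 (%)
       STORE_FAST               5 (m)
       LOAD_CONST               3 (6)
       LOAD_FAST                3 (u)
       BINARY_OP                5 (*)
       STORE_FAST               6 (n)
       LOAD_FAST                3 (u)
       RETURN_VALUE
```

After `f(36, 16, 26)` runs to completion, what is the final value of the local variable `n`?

24

LOAD_FAST_LOAD_FAST a,c → push 36,26. Stack: [36, 26]
BINARY_OP - → 36 - 26 = 10. Stack: [10]
STORE_FAST u → u=10. Stack: []
LOAD_FAST_LOAD_FAST c,a → push 26,36. Stack: [26, 36]
BINARY_OP | → 26 | 36 = 62. Stack: [62]
LOAD_FAST b → push 16. Stack: [62, 16]
BINARY_OP ^ → 62 ^ 16 = 46. Stack: [46]
STORE_FAST u → u=46. Stack: []
LOAD_CONST → push 11. Stack: [11]
LOAD_FAST u → push 46. Stack: [11, 46]
BINARY_OP & → 11 & 46 = 10. Stack: [10]
STORE_FAST u → u=10. Stack: []
LOAD_CONST → push 4. Stack: [4]
STORE_FAST u → u=4. Stack: []
LOAD_CONST → push 6. Stack: [6]
LOAD_FAST u → push 4. Stack: [6, 4]
BINARY_OP % → 6 % 4 = 2. Stack: [2]
LOAD_CONST → push 9. Stack: [2, 9]
BINARY_OP + → 2 + 9 = 11. Stack: [11]
STORE_FAST x → x=11. Stack: []
LOAD_CONST → push 7. Stack: [7]
LOAD_FAST b → push 16. Stack: [7, 16]
BINARY_OP % → 7 % 16 = 7. Stack: [7]
STORE_FAST m → m=7. Stack: []
LOAD_CONST → push 6. Stack: [6]
LOAD_FAST u → push 4. Stack: [6, 4]
BINARY_OP * → 6 * 4 = 24. Stack: [24]
STORE_FAST n → n=24. Stack: []
LOAD_FAST u → push 4. Stack: [4]
RETURN_VALUE → return 4.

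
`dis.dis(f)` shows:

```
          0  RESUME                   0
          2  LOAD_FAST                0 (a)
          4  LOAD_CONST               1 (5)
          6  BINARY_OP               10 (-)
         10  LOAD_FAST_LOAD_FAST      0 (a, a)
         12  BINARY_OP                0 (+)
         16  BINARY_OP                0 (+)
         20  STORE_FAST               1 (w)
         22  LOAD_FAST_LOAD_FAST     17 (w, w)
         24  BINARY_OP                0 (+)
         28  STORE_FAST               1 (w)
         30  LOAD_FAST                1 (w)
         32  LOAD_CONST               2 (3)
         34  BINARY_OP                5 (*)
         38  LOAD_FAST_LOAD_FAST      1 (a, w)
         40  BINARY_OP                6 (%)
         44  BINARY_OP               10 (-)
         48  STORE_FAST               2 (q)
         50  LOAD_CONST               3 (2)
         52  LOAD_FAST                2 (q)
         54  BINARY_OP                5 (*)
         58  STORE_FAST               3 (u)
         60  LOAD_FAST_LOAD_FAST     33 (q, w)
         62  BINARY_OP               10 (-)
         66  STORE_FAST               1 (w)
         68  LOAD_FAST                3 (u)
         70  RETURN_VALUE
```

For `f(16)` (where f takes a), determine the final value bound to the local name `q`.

242

LOAD_FAST a → push 16. Stack: [16]
LOAD_CONST → push 5. Stack: [16, 5]
BINARY_OP - → 16 - 5 = 11. Stack: [11]
LOAD_FAST_LOAD_FAST a,a → push 16,16. Stack: [11, 16, 16]
BINARY_OP + → 16 + 16 = 32. Stack: [11, 32]
BINARY_OP + → 11 + 32 = 43. Stack: [43]
STORE_FAST w → w=43. Stack: []
LOAD_FAST_LOAD_FAST w,w → push 43,43. Stack: [43, 43]
BINARY_OP + → 43 + 43 = 86. Stack: [86]
STORE_FAST w → w=86. Stack: []
LOAD_FAST w → push 86. Stack: [86]
LOAD_CONST → push 3. Stack: [86, 3]
BINARY_OP * → 86 * 3 = 258. Stack: [258]
LOAD_FAST_LOAD_FAST a,w → push 16,86. Stack: [258, 16, 86]
BINARY_OP % → 16 % 86 = 16. Stack: [258, 16]
BINARY_OP - → 258 - 16 = 242. Stack: [242]
STORE_FAST q → q=242. Stack: []
LOAD_CONST → push 2. Stack: [2]
LOAD_FAST q → push 242. Stack: [2, 242]
BINARY_OP * → 2 * 242 = 484. Stack: [484]
STORE_FAST u → u=484. Stack: []
LOAD_FAST_LOAD_FAST q,w → push 242,86. Stack: [242, 86]
BINARY_OP - → 242 - 86 = 156. Stack: [156]
STORE_FAST w → w=156. Stack: []
LOAD_FAST u → push 484. Stack: [484]
RETURN_VALUE → return 484.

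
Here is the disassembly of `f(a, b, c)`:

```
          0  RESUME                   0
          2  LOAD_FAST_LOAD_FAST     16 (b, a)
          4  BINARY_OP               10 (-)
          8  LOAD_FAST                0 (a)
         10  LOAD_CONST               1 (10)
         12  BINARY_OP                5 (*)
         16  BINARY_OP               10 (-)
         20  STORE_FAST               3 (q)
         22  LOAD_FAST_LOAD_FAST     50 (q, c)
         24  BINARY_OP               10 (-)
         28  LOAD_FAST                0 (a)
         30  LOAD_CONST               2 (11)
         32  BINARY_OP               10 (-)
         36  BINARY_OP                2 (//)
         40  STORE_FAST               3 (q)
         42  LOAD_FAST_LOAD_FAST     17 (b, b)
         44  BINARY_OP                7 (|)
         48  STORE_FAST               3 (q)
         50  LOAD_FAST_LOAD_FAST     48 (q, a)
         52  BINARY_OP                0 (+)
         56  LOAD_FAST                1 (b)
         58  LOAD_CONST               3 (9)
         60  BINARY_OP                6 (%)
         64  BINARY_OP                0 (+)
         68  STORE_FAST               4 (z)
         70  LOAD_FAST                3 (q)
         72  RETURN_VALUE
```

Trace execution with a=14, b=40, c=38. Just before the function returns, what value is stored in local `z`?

58

LOAD_FAST_LOAD_FAST b,a → push 40,14. Stack: [40, 14]
BINARY_OP - → 40 - 14 = 26. Stack: [26]
LOAD_FAST a → push 14. Stack: [26, 14]
LOAD_CONST → push 10. Stack: [26, 14, 10]
BINARY_OP * → 14 * 10 = 140. Stack: [26, 140]
BINARY_OP - → 26 - 140 = -114. Stack: [-114]
STORE_FAST q → q=-114. Stack: []
LOAD_FAST_LOAD_FAST q,c → push -114,38. Stack: [-114, 38]
BINARY_OP - → -114 - 38 = -152. Stack: [-152]
LOAD_FAST a → push 14. Stack: [-152, 14]
LOAD_CONST → push 11. Stack: [-152, 14, 11]
BINARY_OP - → 14 - 11 = 3. Stack: [-152, 3]
BINARY_OP // → -152 // 3 = -51. Stack: [-51]
STORE_FAST q → q=-51. Stack: []
LOAD_FAST_LOAD_FAST b,b → push 40,40. Stack: [40, 40]
BINARY_OP | → 40 | 40 = 40. Stack: [40]
STORE_FAST q → q=40. Stack: []
LOAD_FAST_LOAD_FAST q,a → push 40,14. Stack: [40, 14]
BINARY_OP + → 40 + 14 = 54. Stack: [54]
LOAD_FAST b → push 40. Stack: [54, 40]
LOAD_CONST → push 9. Stack: [54, 40, 9]
BINARY_OP % → 40 % 9 = 4. Stack: [54, 4]
BINARY_OP + → 54 + 4 = 58. Stack: [58]
STORE_FAST z → z=58. Stack: []
LOAD_FAST q → push 40. Stack: [40]
RETURN_VALUE → return 40.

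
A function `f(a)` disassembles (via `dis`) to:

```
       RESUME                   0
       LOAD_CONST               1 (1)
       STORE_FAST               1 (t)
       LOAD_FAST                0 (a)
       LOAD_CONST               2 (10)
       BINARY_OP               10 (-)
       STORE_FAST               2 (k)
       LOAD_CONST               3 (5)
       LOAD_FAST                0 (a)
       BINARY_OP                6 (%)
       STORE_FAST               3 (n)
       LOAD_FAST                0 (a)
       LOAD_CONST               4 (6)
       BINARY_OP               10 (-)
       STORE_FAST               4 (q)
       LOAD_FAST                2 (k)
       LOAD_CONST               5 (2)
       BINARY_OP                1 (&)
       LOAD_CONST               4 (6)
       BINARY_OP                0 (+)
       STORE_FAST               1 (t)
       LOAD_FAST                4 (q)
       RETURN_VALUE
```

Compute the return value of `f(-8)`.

-14

LOAD_CONST → push 1. Stack: [1]
STORE_FAST t → t=1. Stack: []
LOAD_FAST a → push -8. Stack: [-8]
LOAD_CONST → push 10. Stack: [-8, 10]
BINARY_OP - → -8 - 10 = -18. Stack: [-18]
STORE_FAST k → k=-18. Stack: []
LOAD_CONST → push 5. Stack: [5]
LOAD_FAST a → push -8. Stack: [5, -8]
BINARY_OP % → 5 % -8 = -3. Stack: [-3]
STORE_FAST n → n=-3. Stack: []
LOAD_FAST a → push -8. Stack: [-8]
LOAD_CONST → push 6. Stack: [-8, 6]
BINARY_OP - → -8 - 6 = -14. Stack: [-14]
STORE_FAST q → q=-14. Stack: []
LOAD_FAST k → push -18. Stack: [-18]
LOAD_CONST → push 2. Stack: [-18, 2]
BINARY_OP & → -18 & 2 = 2. Stack: [2]
LOAD_CONST → push 6. Stack: [2, 6]
BINARY_OP + → 2 + 6 = 8. Stack: [8]
STORE_FAST t → t=8. Stack: []
LOAD_FAST q → push -14. Stack: [-14]
RETURN_VALUE → return -14.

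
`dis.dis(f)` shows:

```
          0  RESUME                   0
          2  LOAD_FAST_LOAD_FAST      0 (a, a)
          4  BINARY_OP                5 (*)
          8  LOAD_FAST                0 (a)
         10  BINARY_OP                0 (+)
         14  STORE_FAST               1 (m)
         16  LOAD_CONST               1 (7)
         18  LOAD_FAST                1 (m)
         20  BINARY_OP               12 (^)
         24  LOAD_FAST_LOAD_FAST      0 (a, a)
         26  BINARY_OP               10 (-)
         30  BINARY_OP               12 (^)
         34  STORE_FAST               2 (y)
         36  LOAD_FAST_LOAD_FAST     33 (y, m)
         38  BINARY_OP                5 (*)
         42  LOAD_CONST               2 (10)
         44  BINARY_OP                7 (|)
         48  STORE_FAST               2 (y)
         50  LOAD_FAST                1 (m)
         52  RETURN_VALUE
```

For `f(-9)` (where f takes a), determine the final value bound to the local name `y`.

LOAD_FAST_LOAD_FAST a,a → push -9,-9. Stack: [-9, -9]
BINARY_OP * → -9 * -9 = 81. Stack: [81]
LOAD_FAST a → push -9. Stack: [81, -9]
BINARY_OP + → 81 + -9 = 72. Stack: [72]
STORE_FAST m → m=72. Stack: []
LOAD_CONST → push 7. Stack: [7]
LOAD_FAST m → push 72. Stack: [7, 72]
BINARY_OP ^ → 7 ^ 72 = 79. Stack: [79]
LOAD_FAST_LOAD_FAST a,a → push -9,-9. Stack: [79, -9, -9]
BINARY_OP - → -9 - -9 = 0. Stack: [79, 0]
BINARY_OP ^ → 79 ^ 0 = 79. Stack: [79]
STORE_FAST y → y=79. Stack: []
LOAD_FAST_LOAD_FAST y,m → push 79,72. Stack: [79, 72]
BINARY_OP * → 79 * 72 = 5688. Stack: [5688]
LOAD_CONST → push 10. Stack: [5688, 10]
BINARY_OP | → 5688 | 10 = 5690. Stack: [5690]
STORE_FAST y → y=5690. Stack: []
LOAD_FAST m → push 72. Stack: [72]
RETURN_VALUE → return 72.

5690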